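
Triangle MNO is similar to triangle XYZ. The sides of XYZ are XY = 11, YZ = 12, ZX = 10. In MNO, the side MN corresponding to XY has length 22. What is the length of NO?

Since the triangles are similar, the ratio of corresponding sides is constant.
Scale factor k = MN / XY = 22 / 11 = 2
NO = k * YZ = 2 * 12 = 24

24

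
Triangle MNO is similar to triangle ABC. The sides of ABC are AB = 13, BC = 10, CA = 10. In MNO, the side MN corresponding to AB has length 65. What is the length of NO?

Similar triangles have proportional sides. Setting up the proportion:
MN / AB = NO / BC
65 / 13 = NO / 10
NO = 10 * 65 / 13 = 50.

50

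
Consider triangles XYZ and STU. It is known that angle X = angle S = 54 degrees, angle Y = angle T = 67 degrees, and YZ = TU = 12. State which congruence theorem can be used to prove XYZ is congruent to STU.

Consider the given information: angle X = angle S = 54 degrees, angle Y = angle T = 67 degrees, and YZ = TU = 12
This is not SAS or HL: SAS requires two sides and the included angle between them. HL only applies to right triangles with matching hypotenuse and leg.
The correct criterion is AAS. Two pairs of corresponding angles and a non-included side are equal (Angle-Angle-Side).

AAS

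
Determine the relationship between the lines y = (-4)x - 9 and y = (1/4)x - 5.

Slope of line 1: m1 = -4
Slope of line 2: m2 = 1/4
m1 * m2 = (-4) * (1/4) = -1 = -1, so the lines are perpendicular.

Perpendicular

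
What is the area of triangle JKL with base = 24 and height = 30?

A triangle's area is half the area of a rectangle with the same base and height.
Area = (1/2) * 24 * 30 = 360.

360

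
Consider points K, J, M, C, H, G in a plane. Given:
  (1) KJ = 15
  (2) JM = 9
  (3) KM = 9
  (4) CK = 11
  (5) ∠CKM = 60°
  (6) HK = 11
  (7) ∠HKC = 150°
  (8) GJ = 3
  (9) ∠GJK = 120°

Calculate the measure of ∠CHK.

Step 1: By the law of cosines on triangle HKC: HC² = 11² + 11² − 2·11·11·cos(150°) = 451.58, so HC ≈ 21.25.
Step 2: By the inverse law of cosines on triangle CHK: cos(∠CHK) = (21.25² + 11² − 11²) / (2·21.25·11) = 451.58/467.51 = 0.9659, so ∠CHK = 15°.

Therefore, the measure of angle ∠CHK = 15°.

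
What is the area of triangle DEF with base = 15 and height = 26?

Area = (1/2) * base * height
Area = (1/2) * 15 * 26
Area = 195

195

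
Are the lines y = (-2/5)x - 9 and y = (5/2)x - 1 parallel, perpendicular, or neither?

Slope of line 1: m1 = -2/5
Slope of line 2: m2 = 5/2
m1 * m2 = -1, so perpendicular.

Perpendicular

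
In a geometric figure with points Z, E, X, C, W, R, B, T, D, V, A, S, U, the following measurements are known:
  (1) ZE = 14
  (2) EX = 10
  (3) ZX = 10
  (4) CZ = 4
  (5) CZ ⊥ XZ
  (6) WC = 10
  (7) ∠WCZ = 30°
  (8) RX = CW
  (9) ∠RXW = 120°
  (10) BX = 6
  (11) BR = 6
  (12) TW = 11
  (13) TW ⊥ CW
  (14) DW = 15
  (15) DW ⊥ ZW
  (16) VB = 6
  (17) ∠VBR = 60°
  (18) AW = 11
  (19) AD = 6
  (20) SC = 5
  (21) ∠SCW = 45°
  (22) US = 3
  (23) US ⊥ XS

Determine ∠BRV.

Step 1: By the law of cosines on triangle RBV: RV² = 6² + 6² − 2·6·6·cos(60°) = 36, so RV = 6.
Step 2: By the inverse law of cosines on triangle BRV: cos(∠BRV) = (6² + 6² − 6²) / (2·6·6) = 36/72 = 0.5, so ∠BRV = 60°.

Therefore, the measure of angle ∠BRV = 60°.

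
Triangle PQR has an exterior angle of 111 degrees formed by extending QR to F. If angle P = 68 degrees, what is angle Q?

The exterior angle theorem states that an exterior angle equals the sum of the two non-adjacent interior angles.
So 111 = 68 + angle Q, which gives angle Q = 111 - 68 = 43 degrees.

43 degrees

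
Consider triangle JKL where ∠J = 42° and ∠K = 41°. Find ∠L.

Let angle L = x. Then 42 + 41 + x = 180.
x = 180 - 83 = 97 degrees.

97 degrees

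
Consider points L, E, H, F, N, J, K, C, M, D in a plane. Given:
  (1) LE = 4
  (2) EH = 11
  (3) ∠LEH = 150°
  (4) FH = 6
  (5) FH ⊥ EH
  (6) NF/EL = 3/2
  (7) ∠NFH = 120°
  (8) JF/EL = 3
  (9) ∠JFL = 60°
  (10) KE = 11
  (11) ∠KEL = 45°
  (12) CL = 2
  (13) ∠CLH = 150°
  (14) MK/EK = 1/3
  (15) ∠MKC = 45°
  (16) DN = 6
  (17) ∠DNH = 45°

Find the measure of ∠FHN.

From the given relations: NF = 3/2·EL = 3/2·4 = 6.
Step 1: By the law of cosines on triangle HFN: HN² = 6² + 6² − 2·6·6·cos(120°) = 108, so HN = 6·√3.
Step 2: By the inverse law of cosines on triangle FHN: cos(∠FHN) = (6² + (6·√3)² − 6²) / (2·6·6·√3) = 108/124.71 = 0.866, so ∠FHN = 30°.

Therefore, the measure of angle ∠FHN = 30°.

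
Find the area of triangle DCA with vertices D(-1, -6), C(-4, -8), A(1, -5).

The Shoelace formula computes the area from vertex coordinates by summing cross products.
For vertices (-1,-6), (-4,-8), (1,-5):
Signed sum = -1*-8 - -4*-6 + -4*-5 - 1*-8 + 1*-6 - -1*-5
= -16 + 28 + -11 = 1
Area = (1/2)|1| = 1/2.

1/2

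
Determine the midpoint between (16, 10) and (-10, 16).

The midpoint is the average of the coordinates:
x: (16 + -10)/2 = 3
y: (10 + 16)/2 = 13
Midpoint = (3, 13)

(3, 13)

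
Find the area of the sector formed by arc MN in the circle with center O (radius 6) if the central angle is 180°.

Sector area = π(6²)(1/2) = 18*pi

18*pi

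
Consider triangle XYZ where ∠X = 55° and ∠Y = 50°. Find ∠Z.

angle Z = 180 - 55 - 50 = 75 degrees.

75 degrees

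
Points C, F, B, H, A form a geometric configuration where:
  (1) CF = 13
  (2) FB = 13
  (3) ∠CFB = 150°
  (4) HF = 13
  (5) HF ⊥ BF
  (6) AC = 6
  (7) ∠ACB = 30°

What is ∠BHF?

Step 1: By the law of cosines on triangle HFB: HB² = 13² + 13² − 2·13·13·cos(90°) = 338, so HB = 13·√2.
Step 2: By the inverse law of cosines on triangle BHF: cos(∠BHF) = ((13·√2)² + 13² − 13²) / (2·13·√2·13) = 338/478 = 0.7071, so ∠BHF = 45°.

Therefore, the measure of angle ∠BHF = 45°.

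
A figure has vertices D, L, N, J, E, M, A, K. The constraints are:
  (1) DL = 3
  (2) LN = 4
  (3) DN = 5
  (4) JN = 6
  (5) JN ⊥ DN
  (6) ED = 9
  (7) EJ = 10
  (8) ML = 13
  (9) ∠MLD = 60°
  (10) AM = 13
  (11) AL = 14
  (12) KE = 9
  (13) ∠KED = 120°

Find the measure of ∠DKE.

Step 1: By the law of cosines on triangle KED: KD² = 9² + 9² − 2·9·9·cos(120°) = 243, so KD = 9·√3.
Step 2: By the inverse law of cosines on triangle DKE: cos(∠DKE) = ((9·√3)² + 9² − 9²) / (2·9·√3·9) = 243/280.59 = 0.866, so ∠DKE = 30°.

Therefore, the measure of angle ∠DKE = 30°.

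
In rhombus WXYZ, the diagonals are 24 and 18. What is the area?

The diagonals of a rhombus divide it into four right triangles.
Each triangle has legs 24/ 2 = 12 and 18/2 = 9, so each has area (1/2)*12*9 = 54.
Four such triangles give total area = (d1 * d2) / 2 = 216.

216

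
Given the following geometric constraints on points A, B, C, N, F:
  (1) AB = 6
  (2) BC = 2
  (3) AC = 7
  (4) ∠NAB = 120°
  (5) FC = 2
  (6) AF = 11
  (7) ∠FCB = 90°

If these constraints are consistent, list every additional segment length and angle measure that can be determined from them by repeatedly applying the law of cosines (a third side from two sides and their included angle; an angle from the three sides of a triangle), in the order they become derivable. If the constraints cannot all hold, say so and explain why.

These constraints are not satisfiable: by the triangle inequality in triangle CAF, (3) AC = 7 and (5) FC = 2 force AF ≤ 7 + 2 = 9, but (6) says AF = 11. No planar figure meets all of them, so nothing further can be derived.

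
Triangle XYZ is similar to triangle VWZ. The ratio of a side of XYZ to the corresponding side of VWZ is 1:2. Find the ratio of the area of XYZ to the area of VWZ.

Area ratio = (side ratio)^2 = (1/2)^2 = 1:4.

1:4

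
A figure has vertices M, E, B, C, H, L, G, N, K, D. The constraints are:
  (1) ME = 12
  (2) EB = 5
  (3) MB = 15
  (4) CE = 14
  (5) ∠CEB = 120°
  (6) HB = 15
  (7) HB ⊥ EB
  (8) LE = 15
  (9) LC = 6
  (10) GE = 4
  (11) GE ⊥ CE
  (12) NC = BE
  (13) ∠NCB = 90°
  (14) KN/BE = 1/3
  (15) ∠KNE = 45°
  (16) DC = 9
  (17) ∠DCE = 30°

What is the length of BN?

From the given relations: NC = BE = 5.
Step 1: By the law of cosines on triangle BEC: BC² = 5² + 14² − 2·5·14·cos(120°) = 291, so BC ≈ 17.06.
Step 2: By the law of cosines on triangle BCN: BN² = 17.06² + 5² − 2·17.06·5·cos(90°) = 316, so BN = 2·√79.

Therefore, the length of BN = 2·√79.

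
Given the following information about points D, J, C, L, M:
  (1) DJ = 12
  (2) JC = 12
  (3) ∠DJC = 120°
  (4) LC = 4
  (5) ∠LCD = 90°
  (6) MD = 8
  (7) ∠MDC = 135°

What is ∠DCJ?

Step 1: By the law of cosines on triangle CJD: CD² = 12² + 12² − 2·12·12·cos(120°) = 432, so CD = 12·√3.
Step 2: By the inverse law of cosines on triangle DCJ: cos(∠DCJ) = ((12·√3)² + 12² − 12²) / (2·12·√3·12) = 432/498.83 = 0.866, so ∠DCJ = 30°.

Therefore, the measure of angle ∠DCJ = 30°.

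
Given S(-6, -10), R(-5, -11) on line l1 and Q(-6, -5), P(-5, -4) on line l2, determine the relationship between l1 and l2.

Slope of line 1: m1 = (-11 - -10)/(-5 - -6) = -1/1 = -1
Slope of line 2: m2 = (-4 - -5)/(-5 - -6) = 1/1 = 1
m1 * m2 = (-1) * (1) = -1 = -1, so the lines are perpendicular.

Perpendicular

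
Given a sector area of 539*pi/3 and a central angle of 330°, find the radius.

Sector area A = πr² × θ/360, so r² = 360A / (πθ).
r² = 360 × 539*pi/3 / (π × 330)
r² = 196
r = 14

14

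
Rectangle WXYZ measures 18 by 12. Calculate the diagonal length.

Using the Pythagorean theorem:
d² = 18² + 12² = 324 + 144 = 468
d = sqrt(468) = 6*sqrt(13)

6*sqrt(13)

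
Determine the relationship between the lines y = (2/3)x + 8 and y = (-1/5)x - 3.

Slope of line 1: m1 = 2/3
Slope of line 2: m2 = -1/5
m1 != m2 and m1*m2 = -2/15 != -1. Neither.

Neither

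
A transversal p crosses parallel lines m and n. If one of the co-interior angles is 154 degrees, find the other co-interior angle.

Co-interior angles (same-side interior) formed by parallel lines and a transversal are supplementary (sum to 180 degrees).
The given angle is 154 degrees.
The co-interior angle = 180 - 154 = 26 degrees.

26 degrees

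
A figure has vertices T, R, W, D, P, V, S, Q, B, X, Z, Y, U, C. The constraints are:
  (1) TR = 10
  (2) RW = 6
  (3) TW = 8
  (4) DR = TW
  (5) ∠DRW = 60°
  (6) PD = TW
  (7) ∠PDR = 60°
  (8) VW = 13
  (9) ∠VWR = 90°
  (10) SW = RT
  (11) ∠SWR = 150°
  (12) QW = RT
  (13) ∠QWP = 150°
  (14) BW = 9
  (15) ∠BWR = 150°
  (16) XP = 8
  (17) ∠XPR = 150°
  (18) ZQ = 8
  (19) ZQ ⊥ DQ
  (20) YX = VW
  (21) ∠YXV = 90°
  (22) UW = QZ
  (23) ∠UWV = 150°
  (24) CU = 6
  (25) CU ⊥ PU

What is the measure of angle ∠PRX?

From the given relations: DR = TW = 8; PD = TW = 8.
Step 1: By the law of cosines on triangle RDP: RP² = 8² + 8² − 2·8·8·cos(60°) = 64, so RP = 8.
Step 2: By the law of cosines on triangle RPX: RX² = 8² + 8² − 2·8·8·cos(150°) = 238.85, so RX ≈ 15.45.
Step 3: By the inverse law of cosines on triangle PRX: cos(∠PRX) = (8² + 15.45² − 8²) / (2·8·15.45) = 238.85/247.28 = 0.9659, so ∠PRX = 15°.

Therefore, the measure of angle ∠PRX = 15°.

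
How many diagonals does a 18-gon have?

The number of diagonals in an n-gon is n(n - 3)/2.
For n = 18: 18(18 - 3)/2 = 18 × 15 / 2 = 135.

135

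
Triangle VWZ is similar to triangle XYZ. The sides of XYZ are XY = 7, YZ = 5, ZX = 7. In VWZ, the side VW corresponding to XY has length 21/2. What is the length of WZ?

k = 21/2/7 = 3/2. WZ = 3/2 * 5 = 15/2.

15/2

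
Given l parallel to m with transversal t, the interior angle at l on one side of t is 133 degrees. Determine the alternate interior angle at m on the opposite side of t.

Alternate interior angles lie on opposite sides of the transversal, between the parallel lines.
By the alternate interior angle theorem, they are equal: 133 degrees.

133 degrees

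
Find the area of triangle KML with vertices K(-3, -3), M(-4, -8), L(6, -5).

Shoelace: Area = (1/2)|-3(-8--5) + -4(-5--3) + 6(-3--8)| = (1/2)(47) = 47/2

47/2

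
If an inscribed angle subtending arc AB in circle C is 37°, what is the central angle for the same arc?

The inscribed angle theorem states that a central angle is always twice any inscribed angle that subtends the same arc.
Since the inscribed angle is 37°, the central angle = 2 × 37° = 74°.

74°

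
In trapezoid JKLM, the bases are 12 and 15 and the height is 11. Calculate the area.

A trapezoid's area equals the midsegment times the height.
The midsegment is (12 + 15) / 2 = 27/2.
Area = 27/2 * 11 = 297/2.

297/2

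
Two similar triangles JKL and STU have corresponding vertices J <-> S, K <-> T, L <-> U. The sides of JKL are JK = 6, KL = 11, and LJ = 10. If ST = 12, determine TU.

Similar triangles have proportional sides. Setting up the proportion:
ST / JK = TU / KL
12 / 6 = TU / 11
TU = 11 * 12 / 6 = 22.

22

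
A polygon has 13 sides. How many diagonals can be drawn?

Each of the 13 vertices connects to 10 non-adjacent vertices via diagonals.
Total connections = 13 × 10 = 130, but each diagonal is counted twice.
Number of diagonals = 130 / 2 = 65.

65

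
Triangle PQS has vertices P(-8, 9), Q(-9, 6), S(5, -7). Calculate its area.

Using the Shoelace formula for a triangle:
Area = (1/2)|x0(y1 - y2) + x1(y2 - y0) + x2(y0 - y1)|
Area = (1/2)|-8(6 - -7) + -9(-7 - 9) + 5(9 - 6)|
Area = (1/2)|-104 + 144 + 15|
Area = (1/2)|55|
Area = (1/2)(55)
Area = 55/2

55/2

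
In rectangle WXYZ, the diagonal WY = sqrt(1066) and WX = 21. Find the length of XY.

Using the Pythagorean theorem: d^2 = a^2 + b^2
b^2 = d^2 - a^2
b^2 = 1066 - 441
b^2 = 625
b = sqrt(625) = 25

25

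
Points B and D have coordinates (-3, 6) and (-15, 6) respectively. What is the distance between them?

The horizontal distance is |-15 - -3| = 12 and the vertical distance is |6 - 6| = 0.
By the Pythagorean theorem, d = sqrt(12^2 + 0^2) = sqrt(144) = 12.

12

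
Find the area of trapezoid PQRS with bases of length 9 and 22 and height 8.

A trapezoid's area equals the midsegment times the height.
The midsegment is (9 + 22) / 2 = 31/2.
Area = 31/2 * 8 = 124.

124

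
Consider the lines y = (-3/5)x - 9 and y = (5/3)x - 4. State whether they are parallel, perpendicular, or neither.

Slope of line 1: m1 = -3/5
Slope of line 2: m2 = 5/3
m1 * m2 = (-3/5) * (5/3) = -1 = -1, so the lines are perpendicular.

Perpendicular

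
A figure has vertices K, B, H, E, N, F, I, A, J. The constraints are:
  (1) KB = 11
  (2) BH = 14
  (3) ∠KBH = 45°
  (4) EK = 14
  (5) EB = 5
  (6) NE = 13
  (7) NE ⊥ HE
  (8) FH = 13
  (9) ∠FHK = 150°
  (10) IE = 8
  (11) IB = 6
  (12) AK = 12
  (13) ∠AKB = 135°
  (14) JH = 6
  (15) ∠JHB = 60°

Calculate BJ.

Step 1: By the law of cosines on triangle BHJ: BJ² = 14² + 6² − 2·14·6·cos(60°) = 148, so BJ = 2·√37.

Therefore, the length of BJ = 2·√37.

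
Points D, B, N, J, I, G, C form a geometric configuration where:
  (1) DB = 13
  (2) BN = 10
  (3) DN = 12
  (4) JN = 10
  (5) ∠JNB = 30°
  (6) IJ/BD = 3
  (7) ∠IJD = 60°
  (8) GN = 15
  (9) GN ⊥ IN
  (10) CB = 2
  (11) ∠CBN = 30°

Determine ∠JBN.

Step 1: By the law of cosines on triangle BNJ: BJ² = 10² + 10² − 2·10·10·cos(30°) = 26.79, so BJ ≈ 5.18.
Step 2: By the inverse law of cosines on triangle JBN: cos(∠JBN) = (5.18² + 10² − 10²) / (2·5.18·10) = 26.79/103.53 = 0.2588, so ∠JBN = 75°.

Therefore, the measure of angle ∠JBN = 75°.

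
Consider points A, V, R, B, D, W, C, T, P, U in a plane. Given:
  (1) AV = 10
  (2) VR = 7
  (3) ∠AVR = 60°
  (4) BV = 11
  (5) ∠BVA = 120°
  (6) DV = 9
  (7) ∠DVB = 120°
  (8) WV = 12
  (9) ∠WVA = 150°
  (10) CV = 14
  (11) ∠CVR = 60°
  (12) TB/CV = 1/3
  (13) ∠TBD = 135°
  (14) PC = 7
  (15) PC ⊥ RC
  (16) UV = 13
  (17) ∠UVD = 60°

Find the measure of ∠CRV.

Step 1: By the law of cosines on triangle RVC: RC² = 7² + 14² − 2·7·14·cos(60°) = 147, so RC = 7·√3.
Step 2: By the inverse law of cosines on triangle CRV: cos(∠CRV) = ((7·√3)² + 7² − 14²) / (2·7·√3·7) = 0/169.74 = 0, so ∠CRV = 90°.

Therefore, the measure of angle ∠CRV = 90°.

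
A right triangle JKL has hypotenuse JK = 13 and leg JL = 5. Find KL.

Rearranging the Pythagorean theorem to solve for the unknown leg:
leg^2 = hypotenuse^2 - known_leg^2 = 169 - 25 = 144
leg = sqrt(144) = 12.

12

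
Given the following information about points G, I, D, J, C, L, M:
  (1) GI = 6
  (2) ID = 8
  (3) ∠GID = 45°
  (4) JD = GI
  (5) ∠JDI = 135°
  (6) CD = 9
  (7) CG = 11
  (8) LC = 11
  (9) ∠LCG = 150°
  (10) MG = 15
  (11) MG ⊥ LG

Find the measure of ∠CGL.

Step 1: By the law of cosines on triangle GCL: GL² = 11² + 11² − 2·11·11·cos(150°) = 451.58, so GL ≈ 21.25.
Step 2: By the inverse law of cosines on triangle CGL: cos(∠CGL) = (11² + 21.25² − 11²) / (2·11·21.25) = 451.58/467.51 = 0.9659, so ∠CGL = 15°.

Therefore, the measure of angle ∠CGL = 15°.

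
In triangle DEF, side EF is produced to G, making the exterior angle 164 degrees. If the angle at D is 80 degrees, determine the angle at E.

angle E = 164 - 80 = 84 degrees (exterior angle theorem).

84 degrees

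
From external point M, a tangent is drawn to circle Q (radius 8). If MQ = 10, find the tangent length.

The tangent, radius, and line from the external point to the center form a right triangle.
The right angle is where the tangent meets the radius.
By the Pythagorean theorem: tangent² + 8² = 10²
tangent² = 100 - 64 = 36
tangent = 6

6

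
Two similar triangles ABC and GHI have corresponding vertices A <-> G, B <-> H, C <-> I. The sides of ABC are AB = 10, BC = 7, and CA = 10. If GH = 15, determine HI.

Similar triangles have proportional sides. Setting up the proportion:
GH / AB = HI / BC
15 / 10 = HI / 7
HI = 7 * 15 / 10 = 21/2.

21/2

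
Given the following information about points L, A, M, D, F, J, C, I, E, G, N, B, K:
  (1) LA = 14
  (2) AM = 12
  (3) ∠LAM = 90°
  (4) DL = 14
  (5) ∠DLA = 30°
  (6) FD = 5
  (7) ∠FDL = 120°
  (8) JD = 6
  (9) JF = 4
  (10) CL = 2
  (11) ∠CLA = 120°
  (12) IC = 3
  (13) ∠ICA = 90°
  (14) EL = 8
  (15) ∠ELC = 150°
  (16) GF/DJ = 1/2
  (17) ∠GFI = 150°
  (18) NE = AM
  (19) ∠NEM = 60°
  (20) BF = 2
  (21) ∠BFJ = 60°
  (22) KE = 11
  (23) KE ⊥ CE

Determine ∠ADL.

Step 1: By the law of cosines on triangle DLA: DA² = 14² + 14² − 2·14·14·cos(30°) = 52.52, so DA ≈ 7.25.
Step 2: By the inverse law of cosines on triangle ADL: cos(∠ADL) = (7.25² + 14² − 14²) / (2·7.25·14) = 52.52/202.91 = 0.2588, so ∠ADL = 75°.

Therefore, the measure of angle ∠ADL = 75°.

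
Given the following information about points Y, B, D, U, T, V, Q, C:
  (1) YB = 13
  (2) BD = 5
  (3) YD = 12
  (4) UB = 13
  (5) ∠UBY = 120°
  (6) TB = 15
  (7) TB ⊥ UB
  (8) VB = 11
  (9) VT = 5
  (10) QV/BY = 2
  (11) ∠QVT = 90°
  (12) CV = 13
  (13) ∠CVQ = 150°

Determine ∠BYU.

Step 1: By the law of cosines on triangle YBU: YU² = 13² + 13² − 2·13·13·cos(120°) = 507, so YU = 13·√3.
Step 2: By the inverse law of cosines on triangle BYU: cos(∠BYU) = (13² + (13·√3)² − 13²) / (2·13·13·√3) = 507/585.43 = 0.866, so ∠BYU = 30°.

Therefore, the measure of angle ∠BYU = 30°.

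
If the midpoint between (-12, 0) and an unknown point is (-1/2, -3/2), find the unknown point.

Using the midpoint formula: M = ((x1 + x2)/2, (y1 + y2)/2)
We know M = (-1/2, -3/2) and L = (-12, 0)
For x: -1/2 = (-12 + x2)/2, so x2 = 2*-1/2 - -12 = 11
For y: -3/2 = (0 + y2)/2, so y2 = 2*-3/2 - 0 = -3
M = (11, -3)

(11, -3)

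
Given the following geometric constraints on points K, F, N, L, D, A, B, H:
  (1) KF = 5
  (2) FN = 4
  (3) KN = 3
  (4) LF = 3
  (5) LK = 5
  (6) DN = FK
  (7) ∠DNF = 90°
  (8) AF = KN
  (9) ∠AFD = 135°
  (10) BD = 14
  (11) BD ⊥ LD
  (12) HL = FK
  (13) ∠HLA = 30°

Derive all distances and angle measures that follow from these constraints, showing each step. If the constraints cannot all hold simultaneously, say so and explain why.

The constraints are consistent.

From the given relations:
  DN = FK = 5
  AF = KN = 3
  HL = FK = 5

Step 1: From FN = 4, ND = 5, and ∠FND = 90°, by the law of cosines:
  FD² = FN² + ND² - 2·FN·ND·cos(90°) = 16 + 25 - 0 = 41
  FD = √41

Step 2: From KF = 5, KL = 5, FL = 3, by the inverse law of cosines:
  cos(∠FKL) = (KF² + KL² - FL²) / (2·KF·KL)
  ∠FKL = 34.92°

Step 3: From KF = 5, KN = 3, FN = 4, by the inverse law of cosines:
  cos(∠FKN) = (KF² + KN² - FN²) / (2·KF·KN)
  ∠FKN = 53.13°

Step 4: From FK = 5, FL = 3, KL = 5, by the inverse law of cosines:
  cos(∠KFL) = (FK² + FL² - KL²) / (2·FK·FL)
  ∠KFL = 72.54°

Step 5: From FK = 5, FN = 4, KN = 3, by the inverse law of cosines:
  cos(∠KFN) = (FK² + FN² - KN²) / (2·FK·FN)
  ∠KFN = 36.87°

Step 6: From NF = 4, NK = 3, FK = 5, by the inverse law of cosines:
  cos(∠FNK) = (NF² + NK² - FK²) / (2·NF·NK)
  ∠FNK = 90°

Step 7: From LF = 3, LK = 5, FK = 5, by the inverse law of cosines:
  cos(∠FLK) = (LF² + LK² - FK²) / (2·LF·LK)
  ∠FLK = 72.54°

Step 8: From DF = √41, FA = 3, and ∠DFA = 135°, by the law of cosines:
  DA² = DF² + FA² - 2·DF·FA·cos(135°) = 41 + 9 + 27.17 = 77.17
  DA ≈ 8.78

Step 9: From FD = √41, FN = 4, DN = 5, by the inverse law of cosines:
  cos(∠DFN) = (FD² + FN² - DN²) / (2·FD·FN)
  ∠DFN = 51.34°

Step 10: From DF = √41, DN = 5, FN = 4, by the inverse law of cosines:
  cos(∠FDN) = (DF² + DN² - FN²) / (2·DF·DN)
  ∠FDN = 38.66°

Step 11: From DA = 8.78, DF = √41, AF = 3, by the inverse law of cosines:
  cos(∠ADF) = (DA² + DF² - AF²) / (2·DA·DF)
  ∠ADF = 13.97°

Step 12: From AD = 8.78, AF = 3, DF = √41, by the inverse law of cosines:
  cos(∠DAF) = (AD² + AF² - DF²) / (2·AD·AF)
  ∠DAF = 31.03°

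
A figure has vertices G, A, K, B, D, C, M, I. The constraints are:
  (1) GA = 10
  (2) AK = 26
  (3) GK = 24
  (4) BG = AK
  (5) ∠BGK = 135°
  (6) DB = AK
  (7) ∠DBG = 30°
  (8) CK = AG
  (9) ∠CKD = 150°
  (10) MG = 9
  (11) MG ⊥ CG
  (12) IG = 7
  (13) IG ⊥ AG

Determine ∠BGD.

From the given relations: BG = AK = 26; DB = AK = 26.
Step 1: By the law of cosines on triangle GBD: GD² = 26² + 26² − 2·26·26·cos(30°) = 181.13, so GD ≈ 13.46.
Step 2: By the inverse law of cosines on triangle BGD: cos(∠BGD) = (26² + 13.46² − 26²) / (2·26·13.46) = 181.13/699.85 = 0.2588, so ∠BGD = 75°.

Therefore, the measure of angle ∠BGD = 75°.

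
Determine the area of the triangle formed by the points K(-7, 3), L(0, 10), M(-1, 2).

The Shoelace formula computes the area from vertex coordinates by summing cross products.
For vertices (-7,3), (0,10), (-1,2):
Signed sum = -7*10 - 0*3 + 0*2 - -1*10 + -1*3 - -7*2
= -70 + 10 + 11 = -49
Area = (1/2)|-49| = 49/2.

49/2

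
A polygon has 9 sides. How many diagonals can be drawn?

Each of the 9 vertices connects to 6 non-adjacent vertices via diagonals.
Total connections = 9 × 6 = 54, but each diagonal is counted twice.
Number of diagonals = 54 / 2 = 27.

27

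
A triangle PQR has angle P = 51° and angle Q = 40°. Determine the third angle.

angle R = 180 - 51 - 40 = 89 degrees.

89 degrees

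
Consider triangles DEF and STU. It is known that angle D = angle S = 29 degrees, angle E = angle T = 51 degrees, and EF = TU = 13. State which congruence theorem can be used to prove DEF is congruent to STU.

The given information provides:
angle D = angle S = 29 degrees, angle E = angle T = 51 degrees, and EF = TU = 13
This matches the AAS congruence theorem.
Two pairs of corresponding angles and a non-included side are equal (Angle-Angle-Side).

AAS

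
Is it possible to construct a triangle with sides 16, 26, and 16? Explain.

For three segments to close into a triangle, no single side can be as long as the other two combined.
The longest side is 26, and 16 + 16 = 32 > 26.
A triangle can be formed.

Yes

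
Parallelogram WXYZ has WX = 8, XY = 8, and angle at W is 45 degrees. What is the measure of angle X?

Opposite sides of a parallelogram are parallel, so consecutive angles form co-interior angles on a transversal.
Co-interior angles sum to 180°, giving angle X = 180 - 45 = 135 degrees.

135 degrees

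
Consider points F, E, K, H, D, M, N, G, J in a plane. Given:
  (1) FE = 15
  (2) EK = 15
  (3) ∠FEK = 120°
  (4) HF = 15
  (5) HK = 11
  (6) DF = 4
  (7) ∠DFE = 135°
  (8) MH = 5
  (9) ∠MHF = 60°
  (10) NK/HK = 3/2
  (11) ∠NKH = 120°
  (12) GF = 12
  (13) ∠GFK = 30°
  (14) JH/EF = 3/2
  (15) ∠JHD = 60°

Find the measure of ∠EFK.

Step 1: By the law of cosines on triangle FEK: FK² = 15² + 15² − 2·15·15·cos(120°) = 675, so FK = 15·√3.
Step 2: By the inverse law of cosines on triangle EFK: cos(∠EFK) = (15² + (15·√3)² − 15²) / (2·15·15·√3) = 675/779.42 = 0.866, so ∠EFK = 30°.

Therefore, the measure of angle ∠EFK = 30°.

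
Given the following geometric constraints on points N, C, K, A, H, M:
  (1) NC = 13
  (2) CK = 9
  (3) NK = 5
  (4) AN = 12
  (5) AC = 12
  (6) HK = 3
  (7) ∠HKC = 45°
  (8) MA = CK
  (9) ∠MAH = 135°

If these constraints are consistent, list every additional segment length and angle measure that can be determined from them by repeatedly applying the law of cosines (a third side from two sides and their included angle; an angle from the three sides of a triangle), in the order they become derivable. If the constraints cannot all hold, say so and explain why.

The constraints are consistent. Derivable facts, in order:
After 1 step:
- CH ≈ 7.2
- ∠ACN = 57.2°
- ∠ANC = 57.2°
- ∠CAN = 65.59°
- ∠CKN = 134.43°
- ∠CNK = 29.63°
- ∠KCN = 15.94°
After 2 steps:
- ∠CHK = 117.86°
- ∠HCK = 17.14°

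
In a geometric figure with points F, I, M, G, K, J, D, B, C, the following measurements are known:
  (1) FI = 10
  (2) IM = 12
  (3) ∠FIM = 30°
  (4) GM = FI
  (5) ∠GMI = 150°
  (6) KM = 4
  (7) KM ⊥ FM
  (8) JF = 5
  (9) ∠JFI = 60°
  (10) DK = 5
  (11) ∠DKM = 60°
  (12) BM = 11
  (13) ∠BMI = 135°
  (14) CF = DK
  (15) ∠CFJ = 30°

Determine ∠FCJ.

From the given relations: CF = DK = 5.
Step 1: By the law of cosines on triangle CFJ: CJ² = 5² + 5² − 2·5·5·cos(30°) = 6.7, so CJ ≈ 2.59.
Step 2: By the inverse law of cosines on triangle FCJ: cos(∠FCJ) = (5² + 2.59² − 5²) / (2·5·2.59) = 6.7/25.88 = 0.2588, so ∠FCJ = 75°.

Therefore, the measure of angle ∠FCJ = 75°.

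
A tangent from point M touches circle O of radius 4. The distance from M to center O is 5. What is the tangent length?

tangent = √(d² - r²) = √(5² - 4²) = √(25 - 16) = √9 = 3

3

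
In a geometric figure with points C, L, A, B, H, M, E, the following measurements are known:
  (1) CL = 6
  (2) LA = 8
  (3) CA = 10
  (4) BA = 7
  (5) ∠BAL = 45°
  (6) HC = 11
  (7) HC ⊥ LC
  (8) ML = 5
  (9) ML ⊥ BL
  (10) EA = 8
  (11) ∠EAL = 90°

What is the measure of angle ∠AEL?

Step 1: By the law of cosines on triangle EAL: EL² = 8² + 8² − 2·8·8·cos(90°) = 128, so EL = 8·√2.
Step 2: By the inverse law of cosines on triangle AEL: cos(∠AEL) = (8² + (8·√2)² − 8²) / (2·8·8·√2) = 128/181.02 = 0.7071, so ∠AEL = 45°.

Therefore, the measure of angle ∠AEL = 45°.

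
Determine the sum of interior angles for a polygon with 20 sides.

The sum of interior angles of an n-sided polygon is (n - 2) * 180.
For n = 20: (20 - 2) * 180 = 18 * 180 = 3240 degrees.

3240 degrees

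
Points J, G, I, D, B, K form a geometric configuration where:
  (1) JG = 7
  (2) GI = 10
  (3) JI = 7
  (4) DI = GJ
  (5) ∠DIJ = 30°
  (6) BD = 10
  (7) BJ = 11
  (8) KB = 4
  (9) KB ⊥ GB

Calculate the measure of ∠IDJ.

From the given relations: DI = GJ = 7.
Step 1: By the law of cosines on triangle DIJ: DJ² = 7² + 7² − 2·7·7·cos(30°) = 13.13, so DJ ≈ 3.62.
Step 2: By the inverse law of cosines on triangle IDJ: cos(∠IDJ) = (7² + 3.62² − 7²) / (2·7·3.62) = 13.13/50.73 = 0.2588, so ∠IDJ = 75°.

Therefore, the measure of angle ∠IDJ = 75°.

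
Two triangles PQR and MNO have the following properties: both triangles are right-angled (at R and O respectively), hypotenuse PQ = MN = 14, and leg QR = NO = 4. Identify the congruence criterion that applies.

Consider the given information: both triangles are right-angled (at R and O respectively), hypotenuse PQ = MN = 14, and leg QR = NO = 4
This is not SSS or ASA: SSS requires all three pairs of sides, but we don't have that. ASA requires two angles and the side between them.
The correct criterion is HL. The hypotenuse and one leg of two right triangles are equal (Hypotenuse-Leg).

HL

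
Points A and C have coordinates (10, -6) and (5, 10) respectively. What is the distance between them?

The horizontal distance is |5 - 10| = 5 and the vertical distance is |10 - -6| = 16.
By the Pythagorean theorem, d = sqrt(5^2 + 16^2) = sqrt(281).

sqrt(281)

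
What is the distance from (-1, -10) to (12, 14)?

d = sqrt((13)^2 + (24)^2) = sqrt(745)

sqrt(745)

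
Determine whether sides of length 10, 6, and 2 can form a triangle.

No.
The triangle inequality is violated: 6 + 2 = 8 ≤ 10.
These lengths cannot form a triangle.

No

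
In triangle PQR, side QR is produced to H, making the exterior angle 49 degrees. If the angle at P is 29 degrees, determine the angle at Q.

The exterior angle theorem states that an exterior angle equals the sum of the two non-adjacent interior angles.
So 49 = 29 + angle Q, which gives angle Q = 49 - 29 = 20 degrees.

20 degrees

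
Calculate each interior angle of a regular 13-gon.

Each interior angle of a regular n-gon is (n - 2) * 180 / n.
For n = 13: (13 - 2) * 180 / 13 = 1980/13 = 1980/13 degrees.

1980/13 degrees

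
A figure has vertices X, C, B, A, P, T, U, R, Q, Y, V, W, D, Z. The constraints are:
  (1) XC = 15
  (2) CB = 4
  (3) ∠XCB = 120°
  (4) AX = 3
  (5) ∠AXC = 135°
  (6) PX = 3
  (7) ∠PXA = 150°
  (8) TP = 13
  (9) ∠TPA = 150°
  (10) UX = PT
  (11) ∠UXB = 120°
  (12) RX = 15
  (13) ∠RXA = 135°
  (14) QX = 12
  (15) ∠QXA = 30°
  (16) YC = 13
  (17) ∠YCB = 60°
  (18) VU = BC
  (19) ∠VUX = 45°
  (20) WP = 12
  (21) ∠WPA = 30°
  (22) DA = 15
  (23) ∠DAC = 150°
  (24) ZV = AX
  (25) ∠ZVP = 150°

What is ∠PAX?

Step 1: By the law of cosines on triangle AXP: AP² = 3² + 3² − 2·3·3·cos(150°) = 33.59, so AP ≈ 5.8.
Step 2: By the inverse law of cosines on triangle PAX: cos(∠PAX) = (5.8² + 3² − 3²) / (2·5.8·3) = 33.59/34.77 = 0.9659, so ∠PAX = 15°.

Therefore, the measure of angle ∠PAX = 15°.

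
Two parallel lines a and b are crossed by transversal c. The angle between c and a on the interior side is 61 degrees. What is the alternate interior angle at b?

Alternate interior angles formed by parallel lines and a transversal are equal.
The given angle is 61 degrees.
The alternate interior angle = 61 degrees.

61 degrees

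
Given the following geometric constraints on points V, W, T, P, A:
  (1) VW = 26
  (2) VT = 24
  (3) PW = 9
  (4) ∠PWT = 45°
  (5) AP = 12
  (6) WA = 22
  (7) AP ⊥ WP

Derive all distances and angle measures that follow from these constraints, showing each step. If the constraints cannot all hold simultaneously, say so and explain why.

These constraints are not satisfiable: by the triangle inequality in triangle PWA, (3) PW = 9 and (5) AP = 12 force WA ≤ 9 + 12 = 21, but (6) says WA = 22. No planar figure meets all of them, so nothing further can be derived.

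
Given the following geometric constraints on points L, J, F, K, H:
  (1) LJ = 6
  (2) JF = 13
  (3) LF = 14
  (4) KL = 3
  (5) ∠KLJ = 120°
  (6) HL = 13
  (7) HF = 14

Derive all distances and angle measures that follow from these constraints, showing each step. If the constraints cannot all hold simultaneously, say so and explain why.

The constraints are consistent.

Step 1: From JL = 6, LK = 3, and ∠JLK = 120°, by the law of cosines:
  JK² = JL² + LK² - 2·JL·LK·cos(120°) = 36 + 9 + 18 = 63
  JK = 3·√7

Step 2: From LF = 14, LH = 13, FH = 14, by the inverse law of cosines:
  cos(∠FLH) = (LF² + LH² - FH²) / (2·LF·LH)
  ∠FLH = 62.34°

Step 3: From LF = 14, LJ = 6, FJ = 13, by the inverse law of cosines:
  cos(∠FLJ) = (LF² + LJ² - FJ²) / (2·LF·LJ)
  ∠FLJ = 67.98°

Step 4: From JF = 13, JL = 6, FL = 14, by the inverse law of cosines:
  cos(∠FJL) = (JF² + JL² - FL²) / (2·JF·JL)
  ∠FJL = 86.69°

Step 5: From FH = 14, FL = 14, HL = 13, by the inverse law of cosines:
  cos(∠HFL) = (FH² + FL² - HL²) / (2·FH·FL)
  ∠HFL = 55.33°

Step 6: From FJ = 13, FL = 14, JL = 6, by the inverse law of cosines:
  cos(∠JFL) = (FJ² + FL² - JL²) / (2·FJ·FL)
  ∠JFL = 25.33°

Step 7: From HF = 14, HL = 13, FL = 14, by the inverse law of cosines:
  cos(∠FHL) = (HF² + HL² - FL²) / (2·HF·HL)
  ∠FHL = 62.34°

Step 8: From JK = 3·√7, JL = 6, KL = 3, by the inverse law of cosines:
  cos(∠KJL) = (JK² + JL² - KL²) / (2·JK·JL)
  ∠KJL = 19.11°

Step 9: From KJ = 3·√7, KL = 3, JL = 6, by the inverse law of cosines:
  cos(∠JKL) = (KJ² + KL² - JL²) / (2·KJ·KL)
  ∠JKL = 40.89°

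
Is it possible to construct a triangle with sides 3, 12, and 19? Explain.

Check the triangle inequality: 3 + 12 = 15 ≤ 19.
Since the sum of two sides does not exceed the third, no triangle can be formed.

No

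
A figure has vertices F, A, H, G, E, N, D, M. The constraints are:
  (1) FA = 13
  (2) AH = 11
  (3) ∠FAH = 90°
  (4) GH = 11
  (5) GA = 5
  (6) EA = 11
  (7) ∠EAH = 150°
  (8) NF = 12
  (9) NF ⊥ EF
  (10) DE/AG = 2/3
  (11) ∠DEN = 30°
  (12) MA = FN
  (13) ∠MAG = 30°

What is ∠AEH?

Step 1: By the law of cosines on triangle EAH: EH² = 11² + 11² − 2·11·11·cos(150°) = 451.58, so EH ≈ 21.25.
Step 2: By the inverse law of cosines on triangle AEH: cos(∠AEH) = (11² + 21.25² − 11²) / (2·11·21.25) = 451.58/467.51 = 0.9659, so ∠AEH = 15°.

Therefore, the measure of angle ∠AEH = 15°.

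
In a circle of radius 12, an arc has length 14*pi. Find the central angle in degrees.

θ = 360 × 14*pi / (2π × 12) = 210° (rearranging arc length formula).

210°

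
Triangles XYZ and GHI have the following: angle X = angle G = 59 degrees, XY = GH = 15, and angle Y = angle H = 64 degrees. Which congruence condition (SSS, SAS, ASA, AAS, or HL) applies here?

The given information matches ASA: Two pairs of corresponding angles and the included side are equal (Angle-Side-Angle).

ASA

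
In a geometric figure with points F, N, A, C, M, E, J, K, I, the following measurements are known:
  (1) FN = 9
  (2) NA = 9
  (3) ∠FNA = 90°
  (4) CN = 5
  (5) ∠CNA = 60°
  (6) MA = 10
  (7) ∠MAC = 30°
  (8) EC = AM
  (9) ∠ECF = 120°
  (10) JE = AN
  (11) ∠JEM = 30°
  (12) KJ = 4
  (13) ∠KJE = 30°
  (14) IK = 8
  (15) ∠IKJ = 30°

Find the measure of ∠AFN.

Step 1: By the law of cosines on triangle FNA: FA² = 9² + 9² − 2·9·9·cos(90°) = 162, so FA = 9·√2.
Step 2: By the inverse law of cosines on triangle AFN: cos(∠AFN) = ((9·√2)² + 9² − 9²) / (2·9·√2·9) = 162/229.1 = 0.7071, so ∠AFN = 45°.

Therefore, the measure of angle ∠AFN = 45°.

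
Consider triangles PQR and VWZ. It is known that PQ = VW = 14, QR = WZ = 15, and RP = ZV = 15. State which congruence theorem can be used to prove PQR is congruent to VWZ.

The given information provides:
PQ = VW = 14, QR = WZ = 15, and RP = ZV = 15
This matches the SSS congruence theorem.
All three pairs of corresponding sides are equal (Side-Side-Side).

SSS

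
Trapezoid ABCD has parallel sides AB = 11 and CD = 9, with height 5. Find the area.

A trapezoid's area equals the midsegment times the height.
The midsegment is (11 + 9) / 2 = 10.
Area = 10 * 5 = 50.

50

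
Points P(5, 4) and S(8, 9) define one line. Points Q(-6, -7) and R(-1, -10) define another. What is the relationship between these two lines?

Slope of line 1: m1 = (9 - 4)/(8 - 5) = 5/3 = 5/3
Slope of line 2: m2 = (-10 - -7)/(-1 - -6) = -3/5 = -3/5
m1 * m2 = -1, so perpendicular.

Perpendicular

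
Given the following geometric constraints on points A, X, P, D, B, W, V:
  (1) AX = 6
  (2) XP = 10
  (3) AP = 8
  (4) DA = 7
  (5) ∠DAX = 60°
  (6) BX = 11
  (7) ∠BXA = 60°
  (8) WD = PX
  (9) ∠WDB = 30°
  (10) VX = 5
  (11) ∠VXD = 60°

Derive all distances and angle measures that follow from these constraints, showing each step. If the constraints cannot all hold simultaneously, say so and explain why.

The constraints are consistent.

From the given relations:
  WD = PX = 10

Step 1: From AX = 6, XB = 11, and ∠AXB = 60°, by the law of cosines:
  AB² = AX² + XB² - 2·AX·XB·cos(60°) = 36 + 121 - 66 = 91
  AB = √91

Step 2: From XA = 6, AD = 7, and ∠XAD = 60°, by the law of cosines:
  XD² = XA² + AD² - 2·XA·AD·cos(60°) = 36 + 49 - 42 = 43
  XD = √43

Step 3: From AP = 8, AX = 6, PX = 10, by the inverse law of cosines:
  cos(∠PAX) = (AP² + AX² - PX²) / (2·AP·AX)
  ∠PAX = 90°

Step 4: From XA = 6, XP = 10, AP = 8, by the inverse law of cosines:
  cos(∠AXP) = (XA² + XP² - AP²) / (2·XA·XP)
  ∠AXP = 53.13°

Step 5: From PA = 8, PX = 10, AX = 6, by the inverse law of cosines:
  cos(∠APX) = (PA² + PX² - AX²) / (2·PA·PX)
  ∠APX = 36.87°

Step 6: From DX = √43, XV = 5, and ∠DXV = 60°, by the law of cosines:
  DV² = DX² + XV² - 2·DX·XV·cos(60°) = 43 + 25 - 32.79 = 35.21
  DV ≈ 5.93

Step 7: From AB = √91, AX = 6, BX = 11, by the inverse law of cosines:
  cos(∠BAX) = (AB² + AX² - BX²) / (2·AB·AX)
  ∠BAX = 87°

Step 8: From XA = 6, XD = √43, AD = 7, by the inverse law of cosines:
  cos(∠AXD) = (XA² + XD² - AD²) / (2·XA·XD)
  ∠AXD = 67.59°

Step 9: From DA = 7, DX = √43, AX = 6, by the inverse law of cosines:
  cos(∠ADX) = (DA² + DX² - AX²) / (2·DA·DX)
  ∠ADX = 52.41°

Step 10: From BA = √91, BX = 11, AX = 6, by the inverse law of cosines:
  cos(∠ABX) = (BA² + BX² - AX²) / (2·BA·BX)
  ∠ABX = 33°

Step 11: From DV = 5.93, DX = √43, VX = 5, by the inverse law of cosines:
  cos(∠VDX) = (DV² + DX² - VX²) / (2·DV·DX)
  ∠VDX = 46.86°

Step 12: From VD = 5.93, VX = 5, DX = √43, by the inverse law of cosines:
  cos(∠DVX) = (VD² + VX² - DX²) / (2·VD·VX)
  ∠DVX = 73.14°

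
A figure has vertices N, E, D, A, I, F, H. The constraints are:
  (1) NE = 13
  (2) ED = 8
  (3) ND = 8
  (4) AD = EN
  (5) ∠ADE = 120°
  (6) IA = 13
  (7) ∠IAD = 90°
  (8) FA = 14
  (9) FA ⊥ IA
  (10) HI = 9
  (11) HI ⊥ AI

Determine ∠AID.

From the given relations: AD = EN = 13.
Step 1: By the law of cosines on triangle IAD: ID² = 13² + 13² − 2·13·13·cos(90°) = 338, so ID = 13·√2.
Step 2: By the inverse law of cosines on triangle AID: cos(∠AID) = (13² + (13·√2)² − 13²) / (2·13·13·√2) = 338/478 = 0.7071, so ∠AID = 45°.

Therefore, the measure of angle ∠AID = 45°.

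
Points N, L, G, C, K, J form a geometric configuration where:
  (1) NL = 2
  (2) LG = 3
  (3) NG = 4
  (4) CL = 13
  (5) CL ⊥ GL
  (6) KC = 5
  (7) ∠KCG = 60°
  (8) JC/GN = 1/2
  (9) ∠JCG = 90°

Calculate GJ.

From the given relations: JC = 1/2·GN = 1/2·4 = 2.
Step 1: By the law of cosines on triangle CLG: CG² = 13² + 3² − 2·13·3·cos(90°) = 178, so CG = √178.
Step 2: By the law of cosines on triangle GCJ: GJ² = √178² + 2² − 2·√178·2·cos(90°) = 182, so GJ = √182.

Therefore, the length of GJ = √182.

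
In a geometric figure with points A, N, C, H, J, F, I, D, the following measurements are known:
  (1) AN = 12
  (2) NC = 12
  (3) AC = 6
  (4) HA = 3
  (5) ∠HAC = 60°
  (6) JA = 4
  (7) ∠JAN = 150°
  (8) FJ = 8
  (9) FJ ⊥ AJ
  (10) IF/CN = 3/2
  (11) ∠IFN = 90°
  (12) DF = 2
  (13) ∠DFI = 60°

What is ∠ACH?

Step 1: By the law of cosines on triangle CAH: CH² = 6² + 3² − 2·6·3·cos(60°) = 27, so CH = 3·√3.
Step 2: By the inverse law of cosines on triangle ACH: cos(∠ACH) = (6² + (3·√3)² − 3²) / (2·6·3·√3) = 54/62.35 = 0.866, so ∠ACH = 30°.

Therefore, the measure of angle ∠ACH = 30°.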